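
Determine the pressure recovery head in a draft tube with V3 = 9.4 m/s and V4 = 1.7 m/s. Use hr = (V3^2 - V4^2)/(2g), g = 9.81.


hr = (9.4^2 - 1.7^2) / (2*9.81) = 4.3563 m


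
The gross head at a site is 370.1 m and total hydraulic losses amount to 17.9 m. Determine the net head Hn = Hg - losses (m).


Hn = 370.1 - 17.9 = 352.2000 m


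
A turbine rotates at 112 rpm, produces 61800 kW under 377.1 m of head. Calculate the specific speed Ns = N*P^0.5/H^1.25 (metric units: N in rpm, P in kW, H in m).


Ns = 112 * 61800^0.5 / 377.1^1.25 = 16.7549


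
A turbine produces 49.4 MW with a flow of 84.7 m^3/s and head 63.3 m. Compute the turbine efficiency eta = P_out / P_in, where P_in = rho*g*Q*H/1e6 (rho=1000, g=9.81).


P_in = 1000 * 9.81 * 84.7 * 63.3 / 1e6 = 52.5964 MW
eta = 49.4 / 52.5964 = 0.9392


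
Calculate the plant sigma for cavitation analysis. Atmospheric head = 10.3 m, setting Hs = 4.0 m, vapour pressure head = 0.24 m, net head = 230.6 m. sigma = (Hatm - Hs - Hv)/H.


sigma = (10.3 - 4.0 - 0.24) / 230.6 = 0.0263


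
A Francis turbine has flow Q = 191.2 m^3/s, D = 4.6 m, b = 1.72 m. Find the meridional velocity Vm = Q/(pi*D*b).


Vm = 191.2 / (pi * 4.6 * 1.72) = 7.6922 m/s


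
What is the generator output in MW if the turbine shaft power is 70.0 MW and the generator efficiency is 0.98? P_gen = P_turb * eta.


P_gen = 70.0 * 0.98 = 68.6000 MW


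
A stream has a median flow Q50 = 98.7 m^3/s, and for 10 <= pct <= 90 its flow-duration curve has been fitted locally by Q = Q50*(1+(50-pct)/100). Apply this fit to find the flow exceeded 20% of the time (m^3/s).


Q = 98.7 * (1 + (50 - 20)/100) = 128.3100 m^3/s


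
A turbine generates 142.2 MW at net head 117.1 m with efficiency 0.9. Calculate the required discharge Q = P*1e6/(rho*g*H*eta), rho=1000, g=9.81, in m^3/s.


Q = 142.2 * 1e6 / (1000 * 9.81 * 117.1 * 0.9) = 137.5407 m^3/s


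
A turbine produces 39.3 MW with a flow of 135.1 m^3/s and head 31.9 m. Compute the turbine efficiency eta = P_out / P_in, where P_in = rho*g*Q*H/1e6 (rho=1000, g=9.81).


P_in = 1000 * 9.81 * 135.1 * 31.9 / 1e6 = 42.2781 MW
eta = 39.3 / 42.2781 = 0.9296


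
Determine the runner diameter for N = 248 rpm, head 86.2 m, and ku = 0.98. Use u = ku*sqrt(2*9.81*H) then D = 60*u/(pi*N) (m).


u = 0.98 * sqrt(2*9.81*86.2) = 40.3022 m/s
D = 60 * 40.3022 / (pi * 248) = 3.1037 m


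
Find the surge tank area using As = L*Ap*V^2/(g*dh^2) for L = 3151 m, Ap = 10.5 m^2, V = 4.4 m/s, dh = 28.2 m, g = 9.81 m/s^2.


As = 3151 * 10.5 * 4.4^2 / (9.81 * 28.2^2) = 82.1062 m^2


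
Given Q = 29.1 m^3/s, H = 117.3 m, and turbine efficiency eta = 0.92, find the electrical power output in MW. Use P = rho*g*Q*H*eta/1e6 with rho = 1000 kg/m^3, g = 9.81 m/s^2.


P = 1000 * 9.81 * 29.1 * 117.3 * 0.92 / 1e6 = 30.8069 MW


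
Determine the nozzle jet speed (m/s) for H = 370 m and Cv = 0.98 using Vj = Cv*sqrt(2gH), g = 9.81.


Vj = 0.98 * sqrt(2*9.81*370) = 83.4981 m/s


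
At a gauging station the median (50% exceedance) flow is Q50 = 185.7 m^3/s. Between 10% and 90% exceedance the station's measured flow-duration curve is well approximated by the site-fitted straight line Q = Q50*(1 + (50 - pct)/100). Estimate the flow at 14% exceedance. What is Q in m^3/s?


Q = 185.7 * (1 + (50 - 14)/100) = 252.5520 m^3/s


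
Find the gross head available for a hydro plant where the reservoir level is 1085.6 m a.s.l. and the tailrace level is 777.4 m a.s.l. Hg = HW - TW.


Hg = 1085.6 - 777.4 = 308.2000 m


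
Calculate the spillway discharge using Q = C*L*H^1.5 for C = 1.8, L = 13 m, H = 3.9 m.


Q = 1.8 * 13 * 3.9^1.5 = 180.2241 m^3/s


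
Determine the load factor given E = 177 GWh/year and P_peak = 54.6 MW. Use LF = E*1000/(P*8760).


LF = 177 * 1000 / (54.6 * 8760) = 0.3701


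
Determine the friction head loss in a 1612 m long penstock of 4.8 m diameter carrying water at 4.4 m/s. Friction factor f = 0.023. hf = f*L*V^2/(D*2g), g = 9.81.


hf = 0.023 * 1612 * 4.4^2 / (4.8 * 2 * 9.81) = 7.6218 m


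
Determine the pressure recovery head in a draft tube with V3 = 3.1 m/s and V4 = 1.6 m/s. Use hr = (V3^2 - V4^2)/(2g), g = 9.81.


hr = (3.1^2 - 1.6^2) / (2*9.81) = 0.3593 m


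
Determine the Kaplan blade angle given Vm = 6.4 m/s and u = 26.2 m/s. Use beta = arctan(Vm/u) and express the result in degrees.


beta = arctan(6.4 / 26.2) = 13.7271 degrees


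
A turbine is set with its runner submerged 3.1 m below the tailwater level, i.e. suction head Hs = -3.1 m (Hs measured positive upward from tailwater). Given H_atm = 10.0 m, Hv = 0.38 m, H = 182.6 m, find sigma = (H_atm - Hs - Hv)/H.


sigma = (10.0 - (-3.1) - 0.38) / 182.6 = 0.0697


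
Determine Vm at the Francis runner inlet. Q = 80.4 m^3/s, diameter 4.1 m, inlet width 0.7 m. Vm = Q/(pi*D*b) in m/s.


Vm = 80.4 / (pi * 4.1 * 0.7) = 8.9171 m/s


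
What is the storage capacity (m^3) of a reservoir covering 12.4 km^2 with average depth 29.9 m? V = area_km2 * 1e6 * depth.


V = 12.4 * 1e6 * 29.9 = 3.7076e+08 m^3


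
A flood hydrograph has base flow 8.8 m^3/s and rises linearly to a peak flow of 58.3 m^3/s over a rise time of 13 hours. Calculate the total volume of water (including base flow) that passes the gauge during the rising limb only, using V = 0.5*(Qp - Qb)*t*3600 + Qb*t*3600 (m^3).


V = 0.5*(58.3 - 8.8)*13*3600 + 8.8*13*3600 = 1.5701e+06 m^3


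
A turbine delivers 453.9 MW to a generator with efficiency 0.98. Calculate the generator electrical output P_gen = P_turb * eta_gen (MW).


P_gen = 453.9 * 0.98 = 444.8220 MW


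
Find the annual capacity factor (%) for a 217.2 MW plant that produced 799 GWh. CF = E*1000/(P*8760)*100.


CF = 799 * 1000 / (217.2 * 8760) * 100 = 41.9936 %


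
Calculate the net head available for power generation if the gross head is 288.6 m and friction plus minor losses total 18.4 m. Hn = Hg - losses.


Hn = 288.6 - 18.4 = 270.2000 m


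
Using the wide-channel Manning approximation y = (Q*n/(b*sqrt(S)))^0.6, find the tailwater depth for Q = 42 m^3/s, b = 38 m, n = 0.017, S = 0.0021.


y = (42 * 0.017 / (38 * 0.0021^0.5))^0.6 = 0.5857 m


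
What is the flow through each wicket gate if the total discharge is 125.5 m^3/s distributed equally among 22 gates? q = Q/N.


q = 125.5 / 22 = 5.7045 m^3/s


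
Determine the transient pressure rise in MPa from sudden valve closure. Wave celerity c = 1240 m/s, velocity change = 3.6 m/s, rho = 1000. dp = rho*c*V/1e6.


dp = 1000 * 1240 * 3.6 / 1e6 = 4.4640 MPa


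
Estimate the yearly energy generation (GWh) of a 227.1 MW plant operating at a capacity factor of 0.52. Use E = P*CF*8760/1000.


E = 227.1 * 0.52 * 8760 / 1000 = 1034.4859 GWh


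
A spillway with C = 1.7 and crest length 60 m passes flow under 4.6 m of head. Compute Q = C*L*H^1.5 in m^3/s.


Q = 1.7 * 60 * 4.6^1.5 = 1006.3219 m^3/s


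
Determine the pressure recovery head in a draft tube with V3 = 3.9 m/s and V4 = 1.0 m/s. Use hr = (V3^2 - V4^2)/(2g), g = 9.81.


hr = (3.9^2 - 1.0^2) / (2*9.81) = 0.7243 m


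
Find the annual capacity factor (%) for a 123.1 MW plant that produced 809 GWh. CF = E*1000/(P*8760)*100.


CF = 809 * 1000 / (123.1 * 8760) * 100 = 75.0216 %


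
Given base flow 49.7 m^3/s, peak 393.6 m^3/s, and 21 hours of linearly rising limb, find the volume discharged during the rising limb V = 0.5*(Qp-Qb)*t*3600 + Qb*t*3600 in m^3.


V = 0.5*(393.6 - 49.7)*21*3600 + 49.7*21*3600 = 1.6757e+07 m^3


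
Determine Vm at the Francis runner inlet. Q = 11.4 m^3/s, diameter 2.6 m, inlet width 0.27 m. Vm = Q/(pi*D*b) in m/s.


Vm = 11.4 / (pi * 2.6 * 0.27) = 5.1691 m/s


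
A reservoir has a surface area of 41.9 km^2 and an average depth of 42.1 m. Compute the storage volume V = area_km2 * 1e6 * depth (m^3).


V = 41.9 * 1e6 * 42.1 = 1.7640e+09 m^3


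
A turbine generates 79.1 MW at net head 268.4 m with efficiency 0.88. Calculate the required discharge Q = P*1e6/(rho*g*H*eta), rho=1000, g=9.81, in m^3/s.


Q = 79.1 * 1e6 / (1000 * 9.81 * 268.4 * 0.88) = 34.1383 m^3/s


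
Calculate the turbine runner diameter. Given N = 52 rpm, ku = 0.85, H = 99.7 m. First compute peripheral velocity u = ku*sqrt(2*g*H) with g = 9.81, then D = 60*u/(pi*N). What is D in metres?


u = 0.85 * sqrt(2*9.81*99.7) = 37.5938 m/s
D = 60 * 37.5938 / (pi * 52) = 13.8075 m


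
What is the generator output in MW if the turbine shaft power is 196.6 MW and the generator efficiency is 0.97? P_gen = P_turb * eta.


P_gen = 196.6 * 0.97 = 190.7020 MW


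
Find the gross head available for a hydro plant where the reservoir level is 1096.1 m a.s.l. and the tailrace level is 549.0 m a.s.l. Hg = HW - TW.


Hg = 1096.1 - 549.0 = 547.1000 m


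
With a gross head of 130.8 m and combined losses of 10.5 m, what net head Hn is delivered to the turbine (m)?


Hn = 130.8 - 10.5 = 120.3000 m


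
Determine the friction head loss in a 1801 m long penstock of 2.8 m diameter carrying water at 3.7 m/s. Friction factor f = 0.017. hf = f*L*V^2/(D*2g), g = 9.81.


hf = 0.017 * 1801 * 3.7^2 / (2.8 * 2 * 9.81) = 7.6297 m


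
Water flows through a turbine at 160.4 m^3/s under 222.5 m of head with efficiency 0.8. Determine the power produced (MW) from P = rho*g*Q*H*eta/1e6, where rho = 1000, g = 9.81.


P = 1000 * 9.81 * 160.4 * 222.5 * 0.8 / 1e6 = 280.0873 MW


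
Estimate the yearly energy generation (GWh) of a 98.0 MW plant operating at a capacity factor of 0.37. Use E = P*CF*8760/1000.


E = 98.0 * 0.37 * 8760 / 1000 = 317.6376 GWh


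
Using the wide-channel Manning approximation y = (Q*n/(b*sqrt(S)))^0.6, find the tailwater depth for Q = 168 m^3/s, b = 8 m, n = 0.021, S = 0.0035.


y = (168 * 0.021 / (8 * 0.0035^0.5))^0.6 = 3.3377 m


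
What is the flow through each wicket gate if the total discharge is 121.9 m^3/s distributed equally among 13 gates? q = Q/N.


q = 121.9 / 13 = 9.3769 m^3/s


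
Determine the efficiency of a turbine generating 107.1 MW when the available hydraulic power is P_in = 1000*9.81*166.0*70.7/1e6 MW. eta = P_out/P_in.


P_in = 1000 * 9.81 * 166.0 * 70.7 / 1e6 = 115.1321 MW
eta = 107.1 / 115.1321 = 0.9302


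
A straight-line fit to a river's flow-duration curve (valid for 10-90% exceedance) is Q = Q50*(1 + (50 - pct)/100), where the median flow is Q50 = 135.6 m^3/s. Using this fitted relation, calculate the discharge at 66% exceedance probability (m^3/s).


Q = 135.6 * (1 + (50 - 66)/100) = 113.9040 m^3/s


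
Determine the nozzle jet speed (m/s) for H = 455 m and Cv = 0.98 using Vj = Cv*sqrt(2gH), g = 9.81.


Vj = 0.98 * sqrt(2*9.81*455) = 92.5937 m/s


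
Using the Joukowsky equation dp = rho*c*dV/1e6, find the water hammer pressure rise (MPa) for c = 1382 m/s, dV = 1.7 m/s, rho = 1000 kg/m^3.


dp = 1000 * 1382 * 1.7 / 1e6 = 2.3494 MPa


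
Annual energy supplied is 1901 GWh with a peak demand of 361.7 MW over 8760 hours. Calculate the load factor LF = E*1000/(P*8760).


LF = 1901 * 1000 / (361.7 * 8760) = 0.6000


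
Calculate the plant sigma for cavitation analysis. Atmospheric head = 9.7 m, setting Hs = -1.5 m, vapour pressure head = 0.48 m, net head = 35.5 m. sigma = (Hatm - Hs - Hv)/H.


sigma = (9.7 - (-1.5) - 0.48) / 35.5 = 0.3020


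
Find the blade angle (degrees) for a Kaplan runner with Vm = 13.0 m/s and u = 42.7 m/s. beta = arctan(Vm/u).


beta = arctan(13.0 / 42.7) = 16.9329 degrees


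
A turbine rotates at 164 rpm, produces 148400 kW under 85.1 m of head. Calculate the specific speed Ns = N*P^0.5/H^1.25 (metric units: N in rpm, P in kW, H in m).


Ns = 164 * 148400^0.5 / 85.1^1.25 = 244.4268


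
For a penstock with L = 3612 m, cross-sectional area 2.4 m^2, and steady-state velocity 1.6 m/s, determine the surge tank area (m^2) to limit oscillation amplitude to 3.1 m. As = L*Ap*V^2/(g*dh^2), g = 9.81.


As = 3612 * 2.4 * 1.6^2 / (9.81 * 3.1^2) = 235.4001 m^2


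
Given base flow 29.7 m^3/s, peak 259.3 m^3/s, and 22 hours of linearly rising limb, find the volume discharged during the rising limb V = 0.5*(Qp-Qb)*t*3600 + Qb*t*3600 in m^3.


V = 0.5*(259.3 - 29.7)*22*3600 + 29.7*22*3600 = 1.1444e+07 m^3


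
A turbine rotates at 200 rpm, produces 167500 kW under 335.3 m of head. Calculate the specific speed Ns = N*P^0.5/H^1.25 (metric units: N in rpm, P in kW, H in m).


Ns = 200 * 167500^0.5 / 335.3^1.25 = 57.0487


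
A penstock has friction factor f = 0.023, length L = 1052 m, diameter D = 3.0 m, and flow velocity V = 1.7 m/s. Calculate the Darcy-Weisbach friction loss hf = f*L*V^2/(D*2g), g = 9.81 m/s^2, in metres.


hf = 0.023 * 1052 * 1.7^2 / (3.0 * 2 * 9.81) = 1.1880 m


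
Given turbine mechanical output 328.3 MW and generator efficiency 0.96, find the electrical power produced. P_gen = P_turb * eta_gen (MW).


P_gen = 328.3 * 0.96 = 315.1680 MW


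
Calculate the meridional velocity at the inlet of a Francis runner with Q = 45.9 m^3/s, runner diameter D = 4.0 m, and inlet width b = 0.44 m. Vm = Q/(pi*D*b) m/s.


Vm = 45.9 / (pi * 4.0 * 0.44) = 8.3014 m/s


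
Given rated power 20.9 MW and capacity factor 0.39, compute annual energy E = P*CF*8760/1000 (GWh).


E = 20.9 * 0.39 * 8760 / 1000 = 71.4028 GWh


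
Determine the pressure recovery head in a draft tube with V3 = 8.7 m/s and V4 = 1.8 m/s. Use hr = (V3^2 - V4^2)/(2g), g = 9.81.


hr = (8.7^2 - 1.8^2) / (2*9.81) = 3.6927 m


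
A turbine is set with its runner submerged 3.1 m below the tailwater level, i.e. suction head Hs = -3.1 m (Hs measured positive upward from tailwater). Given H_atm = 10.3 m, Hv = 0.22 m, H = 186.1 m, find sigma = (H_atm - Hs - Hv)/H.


sigma = (10.3 - (-3.1) - 0.22) / 186.1 = 0.0708


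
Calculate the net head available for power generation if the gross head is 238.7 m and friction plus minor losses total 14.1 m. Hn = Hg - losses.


Hn = 238.7 - 14.1 = 224.6000 m


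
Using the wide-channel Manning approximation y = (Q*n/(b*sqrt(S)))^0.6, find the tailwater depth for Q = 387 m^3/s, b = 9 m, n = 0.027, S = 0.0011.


y = (387 * 0.027 / (9 * 0.0011^0.5))^0.6 = 8.4427 m


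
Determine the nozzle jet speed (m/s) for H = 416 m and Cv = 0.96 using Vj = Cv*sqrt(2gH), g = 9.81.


Vj = 0.96 * sqrt(2*9.81*416) = 86.7296 m/s


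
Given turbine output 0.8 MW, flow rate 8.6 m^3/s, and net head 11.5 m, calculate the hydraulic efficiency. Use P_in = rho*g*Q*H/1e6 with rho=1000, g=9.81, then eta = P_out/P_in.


P_in = 1000 * 9.81 * 8.6 * 11.5 / 1e6 = 0.9702 MW
eta = 0.8 / 0.9702 = 0.8246


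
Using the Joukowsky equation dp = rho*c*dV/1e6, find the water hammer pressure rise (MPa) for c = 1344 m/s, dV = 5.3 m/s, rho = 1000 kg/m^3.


dp = 1000 * 1344 * 5.3 / 1e6 = 7.1232 MPa


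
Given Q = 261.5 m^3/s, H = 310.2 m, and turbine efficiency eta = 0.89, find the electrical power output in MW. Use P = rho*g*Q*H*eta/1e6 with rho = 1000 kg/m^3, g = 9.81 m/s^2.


P = 1000 * 9.81 * 261.5 * 310.2 * 0.89 / 1e6 = 708.2270 MW


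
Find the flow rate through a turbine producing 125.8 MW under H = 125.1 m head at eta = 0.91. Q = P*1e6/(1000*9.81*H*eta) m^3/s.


Q = 125.8 * 1e6 / (1000 * 9.81 * 125.1 * 0.91) = 112.6453 m^3/s


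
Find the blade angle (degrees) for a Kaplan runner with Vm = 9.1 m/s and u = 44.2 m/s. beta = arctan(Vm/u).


beta = arctan(9.1 / 44.2) = 11.6336 degrees


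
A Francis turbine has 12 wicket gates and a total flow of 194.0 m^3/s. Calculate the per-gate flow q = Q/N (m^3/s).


q = 194.0 / 12 = 16.1667 m^3/s


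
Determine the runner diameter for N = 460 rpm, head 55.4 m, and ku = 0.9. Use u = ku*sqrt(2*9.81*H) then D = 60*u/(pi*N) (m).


u = 0.9 * sqrt(2*9.81*55.4) = 29.6720 m/s
D = 60 * 29.6720 / (pi * 460) = 1.2319 m


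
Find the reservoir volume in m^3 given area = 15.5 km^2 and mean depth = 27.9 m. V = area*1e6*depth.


V = 15.5 * 1e6 * 27.9 = 4.3245e+08 m^3


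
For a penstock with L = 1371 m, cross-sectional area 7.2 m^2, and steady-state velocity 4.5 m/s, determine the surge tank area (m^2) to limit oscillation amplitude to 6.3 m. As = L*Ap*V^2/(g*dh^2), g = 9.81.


As = 1371 * 7.2 * 4.5^2 / (9.81 * 6.3^2) = 513.3870 m^2


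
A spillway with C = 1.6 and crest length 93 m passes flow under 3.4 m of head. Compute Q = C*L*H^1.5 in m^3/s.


Q = 1.6 * 93 * 3.4^1.5 = 932.8704 m^3/s


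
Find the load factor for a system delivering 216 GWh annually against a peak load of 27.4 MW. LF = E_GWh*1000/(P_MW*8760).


LF = 216 * 1000 / (27.4 * 8760) = 0.8999


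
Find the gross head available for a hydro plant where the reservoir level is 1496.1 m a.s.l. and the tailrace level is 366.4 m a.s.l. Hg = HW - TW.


Hg = 1496.1 - 366.4 = 1129.7000 m


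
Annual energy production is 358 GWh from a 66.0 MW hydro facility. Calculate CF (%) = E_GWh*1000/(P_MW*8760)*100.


CF = 358 * 1000 / (66.0 * 8760) * 100 = 61.9206 %


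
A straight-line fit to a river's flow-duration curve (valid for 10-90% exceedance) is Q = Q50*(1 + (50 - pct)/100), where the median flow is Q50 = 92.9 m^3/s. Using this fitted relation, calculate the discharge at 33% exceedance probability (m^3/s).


Q = 92.9 * (1 + (50 - 33)/100) = 108.6930 m^3/s


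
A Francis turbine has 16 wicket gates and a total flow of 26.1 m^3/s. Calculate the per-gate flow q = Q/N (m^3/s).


q = 26.1 / 16 = 1.6313 m^3/s


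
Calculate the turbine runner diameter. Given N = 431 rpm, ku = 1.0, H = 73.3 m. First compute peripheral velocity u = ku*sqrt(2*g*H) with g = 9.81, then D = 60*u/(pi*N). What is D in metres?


u = 1.0 * sqrt(2*9.81*73.3) = 37.9229 m/s
D = 60 * 37.9229 / (pi * 431) = 1.6805 m


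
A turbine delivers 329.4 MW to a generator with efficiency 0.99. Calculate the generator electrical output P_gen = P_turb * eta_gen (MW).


P_gen = 329.4 * 0.99 = 326.1060 MW


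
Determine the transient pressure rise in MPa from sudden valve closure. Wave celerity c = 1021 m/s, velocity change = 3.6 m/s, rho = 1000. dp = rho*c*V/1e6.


dp = 1000 * 1021 * 3.6 / 1e6 = 3.6756 MPa


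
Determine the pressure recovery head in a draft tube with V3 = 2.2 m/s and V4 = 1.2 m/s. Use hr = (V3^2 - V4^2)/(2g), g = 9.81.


hr = (2.2^2 - 1.2^2) / (2*9.81) = 0.1733 m


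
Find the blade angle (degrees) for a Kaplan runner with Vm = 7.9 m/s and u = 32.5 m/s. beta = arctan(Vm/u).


beta = arctan(7.9 / 32.5) = 13.6623 degrees


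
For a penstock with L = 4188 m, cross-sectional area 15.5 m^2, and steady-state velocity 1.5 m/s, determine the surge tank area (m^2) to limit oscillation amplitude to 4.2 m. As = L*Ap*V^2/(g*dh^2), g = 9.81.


As = 4188 * 15.5 * 1.5^2 / (9.81 * 4.2^2) = 844.0211 m^2


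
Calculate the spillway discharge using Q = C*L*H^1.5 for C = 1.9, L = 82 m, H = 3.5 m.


Q = 1.9 * 82 * 3.5^1.5 = 1020.1629 m^3/s


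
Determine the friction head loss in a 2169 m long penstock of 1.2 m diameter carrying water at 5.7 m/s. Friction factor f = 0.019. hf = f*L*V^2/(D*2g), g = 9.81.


hf = 0.019 * 2169 * 5.7^2 / (1.2 * 2 * 9.81) = 56.8699 m


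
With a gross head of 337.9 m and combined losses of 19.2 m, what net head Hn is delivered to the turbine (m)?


Hn = 337.9 - 19.2 = 318.7000 m


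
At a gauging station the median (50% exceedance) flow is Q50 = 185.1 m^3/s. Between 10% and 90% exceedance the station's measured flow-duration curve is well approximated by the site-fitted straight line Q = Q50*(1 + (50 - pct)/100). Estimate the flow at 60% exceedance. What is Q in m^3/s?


Q = 185.1 * (1 + (50 - 60)/100) = 166.5900 m^3/s


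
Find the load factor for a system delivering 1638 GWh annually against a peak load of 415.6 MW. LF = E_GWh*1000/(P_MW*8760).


LF = 1638 * 1000 / (415.6 * 8760) = 0.4499


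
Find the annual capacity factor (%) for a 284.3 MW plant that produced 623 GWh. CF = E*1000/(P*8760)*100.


CF = 623 * 1000 / (284.3 * 8760) * 100 = 25.0154 %


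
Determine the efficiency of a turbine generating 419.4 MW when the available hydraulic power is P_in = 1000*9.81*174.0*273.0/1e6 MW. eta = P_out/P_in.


P_in = 1000 * 9.81 * 174.0 * 273.0 / 1e6 = 465.9946 MW
eta = 419.4 / 465.9946 = 0.9000


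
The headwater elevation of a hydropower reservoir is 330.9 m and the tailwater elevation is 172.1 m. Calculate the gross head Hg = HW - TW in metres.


Hg = 330.9 - 172.1 = 158.8000 m


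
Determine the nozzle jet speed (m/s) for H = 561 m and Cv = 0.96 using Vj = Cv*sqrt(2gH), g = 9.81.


Vj = 0.96 * sqrt(2*9.81*561) = 100.7169 m/s


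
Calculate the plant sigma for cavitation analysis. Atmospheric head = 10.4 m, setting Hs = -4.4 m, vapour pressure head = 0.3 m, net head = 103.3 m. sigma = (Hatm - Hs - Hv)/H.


sigma = (10.4 - (-4.4) - 0.3) / 103.3 = 0.1404


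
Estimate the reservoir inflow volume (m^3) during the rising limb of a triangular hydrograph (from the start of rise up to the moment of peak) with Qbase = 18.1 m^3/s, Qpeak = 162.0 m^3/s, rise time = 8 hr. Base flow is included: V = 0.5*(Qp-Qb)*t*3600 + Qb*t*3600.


V = 0.5*(162.0 - 18.1)*8*3600 + 18.1*8*3600 = 2.5934e+06 m^3


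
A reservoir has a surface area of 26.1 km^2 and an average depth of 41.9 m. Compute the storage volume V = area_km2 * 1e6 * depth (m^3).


V = 26.1 * 1e6 * 41.9 = 1.0936e+09 m^3


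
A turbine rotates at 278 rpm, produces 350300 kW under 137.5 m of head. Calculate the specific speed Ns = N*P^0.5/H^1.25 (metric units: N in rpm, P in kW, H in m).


Ns = 278 * 350300^0.5 / 137.5^1.25 = 349.4512


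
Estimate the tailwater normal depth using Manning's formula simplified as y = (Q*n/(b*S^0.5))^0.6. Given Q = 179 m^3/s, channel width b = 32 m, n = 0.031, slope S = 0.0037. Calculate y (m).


y = (179 * 0.031 / (32 * 0.0037^0.5))^0.6 = 1.8749 m


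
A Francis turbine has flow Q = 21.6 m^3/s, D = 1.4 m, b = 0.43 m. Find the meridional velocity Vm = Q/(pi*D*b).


Vm = 21.6 / (pi * 1.4 * 0.43) = 11.4211 m/s


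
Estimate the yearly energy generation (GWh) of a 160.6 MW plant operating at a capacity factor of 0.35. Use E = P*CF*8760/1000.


E = 160.6 * 0.35 * 8760 / 1000 = 492.3996 GWh


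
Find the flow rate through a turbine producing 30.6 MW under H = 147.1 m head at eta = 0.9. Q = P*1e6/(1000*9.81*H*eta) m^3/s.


Q = 30.6 * 1e6 / (1000 * 9.81 * 147.1 * 0.9) = 23.5612 m^3/s


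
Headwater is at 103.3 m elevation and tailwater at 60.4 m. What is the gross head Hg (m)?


Hg = 103.3 - 60.4 = 42.9000 m


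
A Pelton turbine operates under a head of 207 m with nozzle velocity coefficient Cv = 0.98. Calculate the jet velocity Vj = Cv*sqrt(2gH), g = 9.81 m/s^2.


Vj = 0.98 * sqrt(2*9.81*207) = 62.4541 m/s


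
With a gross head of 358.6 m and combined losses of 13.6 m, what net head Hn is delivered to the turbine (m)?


Hn = 358.6 - 13.6 = 345.0000 m


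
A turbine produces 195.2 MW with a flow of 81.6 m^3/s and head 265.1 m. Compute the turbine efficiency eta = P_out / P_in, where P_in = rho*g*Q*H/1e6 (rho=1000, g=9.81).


P_in = 1000 * 9.81 * 81.6 * 265.1 / 1e6 = 212.2115 MW
eta = 195.2 / 212.2115 = 0.9198


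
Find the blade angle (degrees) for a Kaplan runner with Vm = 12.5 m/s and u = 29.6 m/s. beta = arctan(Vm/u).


beta = arctan(12.5 / 29.6) = 22.8942 degrees


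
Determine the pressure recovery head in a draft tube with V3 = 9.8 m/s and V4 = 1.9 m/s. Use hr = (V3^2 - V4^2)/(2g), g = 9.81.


hr = (9.8^2 - 1.9^2) / (2*9.81) = 4.7110 m


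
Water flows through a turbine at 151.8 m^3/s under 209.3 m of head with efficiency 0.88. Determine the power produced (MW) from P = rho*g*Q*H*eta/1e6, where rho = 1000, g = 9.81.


P = 1000 * 9.81 * 151.8 * 209.3 * 0.88 / 1e6 = 274.2791 MW


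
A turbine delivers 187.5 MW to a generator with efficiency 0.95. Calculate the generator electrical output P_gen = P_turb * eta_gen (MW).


P_gen = 187.5 * 0.95 = 178.1250 MW


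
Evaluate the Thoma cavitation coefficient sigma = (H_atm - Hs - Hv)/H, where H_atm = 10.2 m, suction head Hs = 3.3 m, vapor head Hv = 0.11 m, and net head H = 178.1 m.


sigma = (10.2 - 3.3 - 0.11) / 178.1 = 0.0381


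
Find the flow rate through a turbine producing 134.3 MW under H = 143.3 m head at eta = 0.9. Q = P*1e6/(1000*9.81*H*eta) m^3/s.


Q = 134.3 * 1e6 / (1000 * 9.81 * 143.3 * 0.9) = 106.1496 m^3/s


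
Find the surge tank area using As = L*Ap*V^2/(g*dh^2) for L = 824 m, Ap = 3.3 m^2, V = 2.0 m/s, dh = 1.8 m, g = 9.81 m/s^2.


As = 824 * 3.3 * 2.0^2 / (9.81 * 1.8^2) = 342.2056 m^2


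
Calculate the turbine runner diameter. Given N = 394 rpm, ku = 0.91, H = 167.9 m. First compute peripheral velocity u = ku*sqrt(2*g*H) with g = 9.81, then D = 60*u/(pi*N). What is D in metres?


u = 0.91 * sqrt(2*9.81*167.9) = 52.2295 m/s
D = 60 * 52.2295 / (pi * 394) = 2.5318 m


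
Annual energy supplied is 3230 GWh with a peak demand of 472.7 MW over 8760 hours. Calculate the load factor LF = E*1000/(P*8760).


LF = 3230 * 1000 / (472.7 * 8760) = 0.7800


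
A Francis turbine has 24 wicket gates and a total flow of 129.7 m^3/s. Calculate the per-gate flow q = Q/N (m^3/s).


q = 129.7 / 24 = 5.4042 m^3/s


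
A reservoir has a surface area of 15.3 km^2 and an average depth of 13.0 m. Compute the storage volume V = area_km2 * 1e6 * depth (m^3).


V = 15.3 * 1e6 * 13.0 = 1.9890e+08 m^3


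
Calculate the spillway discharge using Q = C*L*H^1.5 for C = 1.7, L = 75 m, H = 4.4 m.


Q = 1.7 * 75 * 4.4^1.5 = 1176.7635 m^3/s


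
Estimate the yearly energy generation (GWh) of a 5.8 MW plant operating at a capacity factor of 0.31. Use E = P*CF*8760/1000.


E = 5.8 * 0.31 * 8760 / 1000 = 15.7505 GWh


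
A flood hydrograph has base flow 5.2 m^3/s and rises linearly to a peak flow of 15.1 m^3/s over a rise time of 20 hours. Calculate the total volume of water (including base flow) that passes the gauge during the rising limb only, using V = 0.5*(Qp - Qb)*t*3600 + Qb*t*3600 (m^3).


V = 0.5*(15.1 - 5.2)*20*3600 + 5.2*20*3600 = 730800.0000 m^3


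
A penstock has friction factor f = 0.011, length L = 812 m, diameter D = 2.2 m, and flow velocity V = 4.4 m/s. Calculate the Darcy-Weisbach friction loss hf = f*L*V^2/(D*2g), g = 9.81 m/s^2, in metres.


hf = 0.011 * 812 * 4.4^2 / (2.2 * 2 * 9.81) = 4.0062 m


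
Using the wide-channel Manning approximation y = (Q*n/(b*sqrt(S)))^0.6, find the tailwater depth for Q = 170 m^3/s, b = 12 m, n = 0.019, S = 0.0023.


y = (170 * 0.019 / (12 * 0.0023^0.5))^0.6 = 2.8151 m


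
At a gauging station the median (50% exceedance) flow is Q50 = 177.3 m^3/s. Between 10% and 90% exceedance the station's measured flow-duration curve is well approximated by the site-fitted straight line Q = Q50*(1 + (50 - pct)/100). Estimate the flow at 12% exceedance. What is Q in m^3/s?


Q = 177.3 * (1 + (50 - 12)/100) = 244.6740 m^3/s


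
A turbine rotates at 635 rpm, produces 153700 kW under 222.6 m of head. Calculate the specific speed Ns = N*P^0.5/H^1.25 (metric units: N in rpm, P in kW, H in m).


Ns = 635 * 153700^0.5 / 222.6^1.25 = 289.5371


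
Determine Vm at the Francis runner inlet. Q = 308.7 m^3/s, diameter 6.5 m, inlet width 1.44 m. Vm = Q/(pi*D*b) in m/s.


Vm = 308.7 / (pi * 6.5 * 1.44) = 10.4981 m/s


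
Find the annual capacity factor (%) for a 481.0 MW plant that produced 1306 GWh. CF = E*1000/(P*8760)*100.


CF = 1306 * 1000 / (481.0 * 8760) * 100 = 30.9952 %


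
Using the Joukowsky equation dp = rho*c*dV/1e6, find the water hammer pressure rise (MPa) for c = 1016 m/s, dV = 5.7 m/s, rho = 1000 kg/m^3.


dp = 1000 * 1016 * 5.7 / 1e6 = 5.7912 MPa


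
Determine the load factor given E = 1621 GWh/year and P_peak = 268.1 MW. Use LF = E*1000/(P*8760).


LF = 1621 * 1000 / (268.1 * 8760) = 0.6902


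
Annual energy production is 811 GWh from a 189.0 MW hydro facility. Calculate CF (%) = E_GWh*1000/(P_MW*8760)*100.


CF = 811 * 1000 / (189.0 * 8760) * 100 = 48.9841 %


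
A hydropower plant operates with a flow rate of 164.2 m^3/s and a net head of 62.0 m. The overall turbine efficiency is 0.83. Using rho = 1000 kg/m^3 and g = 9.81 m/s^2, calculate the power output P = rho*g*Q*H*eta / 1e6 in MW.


P = 1000 * 9.81 * 164.2 * 62.0 * 0.83 / 1e6 = 82.8919 MW


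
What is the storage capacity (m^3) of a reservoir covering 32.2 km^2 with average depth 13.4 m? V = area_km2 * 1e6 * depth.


V = 32.2 * 1e6 * 13.4 = 4.3148e+08 m^3


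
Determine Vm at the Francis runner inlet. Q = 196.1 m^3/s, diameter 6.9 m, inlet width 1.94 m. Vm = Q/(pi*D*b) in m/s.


Vm = 196.1 / (pi * 6.9 * 1.94) = 4.6631 m/s


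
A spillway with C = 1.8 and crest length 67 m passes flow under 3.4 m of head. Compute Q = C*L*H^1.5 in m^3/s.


Q = 1.8 * 67 * 3.4^1.5 = 756.0764 m^3/s


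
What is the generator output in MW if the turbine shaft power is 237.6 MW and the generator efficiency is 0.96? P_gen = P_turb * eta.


P_gen = 237.6 * 0.96 = 228.0960 MW


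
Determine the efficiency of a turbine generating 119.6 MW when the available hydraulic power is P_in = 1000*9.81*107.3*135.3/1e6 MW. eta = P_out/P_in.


P_in = 1000 * 9.81 * 107.3 * 135.3 / 1e6 = 142.4185 MW
eta = 119.6 / 142.4185 = 0.8398


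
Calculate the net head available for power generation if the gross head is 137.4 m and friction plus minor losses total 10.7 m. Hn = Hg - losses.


Hn = 137.4 - 10.7 = 126.7000 m


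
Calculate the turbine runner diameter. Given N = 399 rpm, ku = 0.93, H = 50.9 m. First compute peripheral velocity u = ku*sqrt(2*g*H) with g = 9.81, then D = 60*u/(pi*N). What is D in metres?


u = 0.93 * sqrt(2*9.81*50.9) = 29.3894 m/s
D = 60 * 29.3894 / (pi * 399) = 1.4068 m


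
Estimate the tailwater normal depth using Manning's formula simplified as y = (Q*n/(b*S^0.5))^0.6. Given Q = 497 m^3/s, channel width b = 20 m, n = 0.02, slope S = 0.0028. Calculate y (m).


y = (497 * 0.02 / (20 * 0.0028^0.5))^0.6 = 3.8341 m


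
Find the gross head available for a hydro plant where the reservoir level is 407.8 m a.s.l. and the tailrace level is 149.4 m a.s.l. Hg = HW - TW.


Hg = 407.8 - 149.4 = 258.4000 m


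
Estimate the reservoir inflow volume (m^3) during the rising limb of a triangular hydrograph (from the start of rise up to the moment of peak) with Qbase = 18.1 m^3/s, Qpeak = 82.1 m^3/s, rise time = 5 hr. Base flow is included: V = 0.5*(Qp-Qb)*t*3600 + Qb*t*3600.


V = 0.5*(82.1 - 18.1)*5*3600 + 18.1*5*3600 = 901800.0000 m^3


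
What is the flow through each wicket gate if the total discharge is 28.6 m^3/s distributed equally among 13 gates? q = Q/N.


q = 28.6 / 13 = 2.2000 m^3/s


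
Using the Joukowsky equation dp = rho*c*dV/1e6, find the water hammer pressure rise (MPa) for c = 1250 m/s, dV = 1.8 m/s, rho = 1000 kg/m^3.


dp = 1000 * 1250 * 1.8 / 1e6 = 2.2500 MPa


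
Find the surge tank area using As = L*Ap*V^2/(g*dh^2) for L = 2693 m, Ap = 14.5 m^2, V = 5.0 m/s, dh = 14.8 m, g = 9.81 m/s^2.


As = 2693 * 14.5 * 5.0^2 / (9.81 * 14.8^2) = 454.3096 m^2


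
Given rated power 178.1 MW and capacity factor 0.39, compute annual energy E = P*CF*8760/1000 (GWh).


E = 178.1 * 0.39 * 8760 / 1000 = 608.4608 GWh


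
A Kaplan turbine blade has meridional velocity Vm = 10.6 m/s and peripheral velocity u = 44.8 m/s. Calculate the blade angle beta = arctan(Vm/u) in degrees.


beta = arctan(10.6 / 44.8) = 13.3118 degrees


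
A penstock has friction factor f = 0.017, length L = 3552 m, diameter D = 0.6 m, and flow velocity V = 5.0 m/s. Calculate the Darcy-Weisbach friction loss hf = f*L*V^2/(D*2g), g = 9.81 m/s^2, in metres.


hf = 0.017 * 3552 * 5.0^2 / (0.6 * 2 * 9.81) = 128.2365 m


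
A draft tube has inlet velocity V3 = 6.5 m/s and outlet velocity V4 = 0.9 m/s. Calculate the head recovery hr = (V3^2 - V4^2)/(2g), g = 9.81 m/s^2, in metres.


hr = (6.5^2 - 0.9^2) / (2*9.81) = 2.1121 m


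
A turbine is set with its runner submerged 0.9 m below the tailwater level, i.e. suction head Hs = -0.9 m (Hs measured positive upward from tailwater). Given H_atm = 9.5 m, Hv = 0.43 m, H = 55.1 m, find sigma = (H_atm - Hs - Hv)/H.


sigma = (9.5 - (-0.9) - 0.43) / 55.1 = 0.1809


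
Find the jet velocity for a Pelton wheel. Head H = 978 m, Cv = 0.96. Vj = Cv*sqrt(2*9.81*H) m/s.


Vj = 0.96 * sqrt(2*9.81*978) = 132.9812 m/s


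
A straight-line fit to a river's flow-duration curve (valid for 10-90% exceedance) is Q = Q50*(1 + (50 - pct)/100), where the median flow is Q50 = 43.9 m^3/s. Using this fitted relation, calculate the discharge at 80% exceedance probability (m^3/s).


Q = 43.9 * (1 + (50 - 80)/100) = 30.7300 m^3/s


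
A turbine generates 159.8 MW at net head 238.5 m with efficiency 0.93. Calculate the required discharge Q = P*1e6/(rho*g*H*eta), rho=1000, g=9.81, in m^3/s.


Q = 159.8 * 1e6 / (1000 * 9.81 * 238.5 * 0.93) = 73.4406 m^3/s


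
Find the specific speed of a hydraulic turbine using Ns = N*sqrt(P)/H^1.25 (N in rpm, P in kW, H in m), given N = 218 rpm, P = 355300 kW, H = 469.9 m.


Ns = 218 * 355300^0.5 / 469.9^1.25 = 59.3946


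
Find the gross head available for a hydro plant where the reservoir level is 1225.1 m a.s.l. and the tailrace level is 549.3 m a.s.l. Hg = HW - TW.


Hg = 1225.1 - 549.3 = 675.8000 m


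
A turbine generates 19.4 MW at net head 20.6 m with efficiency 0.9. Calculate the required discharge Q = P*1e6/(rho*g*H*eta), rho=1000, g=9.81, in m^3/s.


Q = 19.4 * 1e6 / (1000 * 9.81 * 20.6 * 0.9) = 106.6653 m^3/s


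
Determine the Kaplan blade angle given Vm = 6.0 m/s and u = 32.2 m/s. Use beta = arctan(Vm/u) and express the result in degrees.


beta = arctan(6.0 / 32.2) = 10.5552 degrees


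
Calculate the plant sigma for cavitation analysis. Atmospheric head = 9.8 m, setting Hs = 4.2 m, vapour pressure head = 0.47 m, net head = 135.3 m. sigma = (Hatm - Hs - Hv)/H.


sigma = (9.8 - 4.2 - 0.47) / 135.3 = 0.0379


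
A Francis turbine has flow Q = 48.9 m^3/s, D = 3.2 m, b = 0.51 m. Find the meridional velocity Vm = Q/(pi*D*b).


Vm = 48.9 / (pi * 3.2 * 0.51) = 9.5376 m/s


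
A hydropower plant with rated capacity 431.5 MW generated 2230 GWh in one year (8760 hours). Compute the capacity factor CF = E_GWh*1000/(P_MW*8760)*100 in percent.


CF = 2230 * 1000 / (431.5 * 8760) * 100 = 58.9956 %


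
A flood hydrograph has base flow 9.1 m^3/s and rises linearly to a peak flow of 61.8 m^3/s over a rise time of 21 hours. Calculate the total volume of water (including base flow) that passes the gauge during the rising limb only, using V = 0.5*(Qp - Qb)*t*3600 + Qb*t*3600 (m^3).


V = 0.5*(61.8 - 9.1)*21*3600 + 9.1*21*3600 = 2.6800e+06 m^3


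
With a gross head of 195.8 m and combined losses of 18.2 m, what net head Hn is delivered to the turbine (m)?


Hn = 195.8 - 18.2 = 177.6000 m


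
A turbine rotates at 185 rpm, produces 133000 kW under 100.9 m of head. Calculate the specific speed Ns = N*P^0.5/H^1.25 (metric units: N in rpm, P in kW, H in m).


Ns = 185 * 133000^0.5 / 100.9^1.25 = 210.9763


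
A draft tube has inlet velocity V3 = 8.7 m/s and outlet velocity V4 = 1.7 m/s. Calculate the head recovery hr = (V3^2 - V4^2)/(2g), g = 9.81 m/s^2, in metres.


hr = (8.7^2 - 1.7^2) / (2*9.81) = 3.7105 m


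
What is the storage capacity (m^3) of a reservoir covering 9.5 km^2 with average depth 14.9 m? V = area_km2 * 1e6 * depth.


V = 9.5 * 1e6 * 14.9 = 1.4155e+08 m^3


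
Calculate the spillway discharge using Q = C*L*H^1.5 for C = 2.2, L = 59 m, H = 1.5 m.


Q = 2.2 * 59 * 1.5^1.5 = 238.4578 m^3/s


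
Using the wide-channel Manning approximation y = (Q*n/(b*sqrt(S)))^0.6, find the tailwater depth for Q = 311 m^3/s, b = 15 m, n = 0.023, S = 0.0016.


y = (311 * 0.023 / (15 * 0.0016^0.5))^0.6 = 4.4239 m


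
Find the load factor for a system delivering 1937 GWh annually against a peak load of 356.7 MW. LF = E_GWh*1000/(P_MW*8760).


LF = 1937 * 1000 / (356.7 * 8760) = 0.6199


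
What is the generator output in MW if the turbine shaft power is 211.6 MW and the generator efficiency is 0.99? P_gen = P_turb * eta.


P_gen = 211.6 * 0.99 = 209.4840 MW


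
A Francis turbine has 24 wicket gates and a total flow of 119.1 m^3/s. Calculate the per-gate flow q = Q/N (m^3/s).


q = 119.1 / 24 = 4.9625 m^3/s


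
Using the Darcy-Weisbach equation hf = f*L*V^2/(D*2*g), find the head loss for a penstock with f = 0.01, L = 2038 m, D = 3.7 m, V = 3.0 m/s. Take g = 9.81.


hf = 0.01 * 2038 * 3.0^2 / (3.7 * 2 * 9.81) = 2.5267 m


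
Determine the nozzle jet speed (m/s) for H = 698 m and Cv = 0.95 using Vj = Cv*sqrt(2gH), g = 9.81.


Vj = 0.95 * sqrt(2*9.81*698) = 111.1734 m/s


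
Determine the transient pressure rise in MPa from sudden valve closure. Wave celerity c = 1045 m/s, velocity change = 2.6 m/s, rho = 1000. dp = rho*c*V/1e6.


dp = 1000 * 1045 * 2.6 / 1e6 = 2.7170 MPa


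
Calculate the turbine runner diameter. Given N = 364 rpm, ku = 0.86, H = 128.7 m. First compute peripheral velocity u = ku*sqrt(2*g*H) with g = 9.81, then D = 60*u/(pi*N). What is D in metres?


u = 0.86 * sqrt(2*9.81*128.7) = 43.2153 m/s
D = 60 * 43.2153 / (pi * 364) = 2.2674 m


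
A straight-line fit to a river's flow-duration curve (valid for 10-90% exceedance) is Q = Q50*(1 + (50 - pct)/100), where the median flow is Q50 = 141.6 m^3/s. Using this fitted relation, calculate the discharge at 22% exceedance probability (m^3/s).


Q = 141.6 * (1 + (50 - 22)/100) = 181.2480 m^3/s


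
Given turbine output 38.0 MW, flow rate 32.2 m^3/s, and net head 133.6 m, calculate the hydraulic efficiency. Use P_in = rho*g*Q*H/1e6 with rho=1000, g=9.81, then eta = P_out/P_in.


P_in = 1000 * 9.81 * 32.2 * 133.6 / 1e6 = 42.2018 MW
eta = 38.0 / 42.2018 = 0.9004


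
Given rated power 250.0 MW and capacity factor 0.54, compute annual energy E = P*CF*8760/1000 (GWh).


E = 250.0 * 0.54 * 8760 / 1000 = 1182.6000 GWh


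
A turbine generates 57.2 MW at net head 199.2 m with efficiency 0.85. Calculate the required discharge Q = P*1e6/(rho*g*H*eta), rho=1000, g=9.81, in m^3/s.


Q = 57.2 * 1e6 / (1000 * 9.81 * 199.2 * 0.85) = 34.4365 m^3/s


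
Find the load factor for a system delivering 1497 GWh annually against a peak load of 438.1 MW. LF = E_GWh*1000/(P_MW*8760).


LF = 1497 * 1000 / (438.1 * 8760) = 0.3901


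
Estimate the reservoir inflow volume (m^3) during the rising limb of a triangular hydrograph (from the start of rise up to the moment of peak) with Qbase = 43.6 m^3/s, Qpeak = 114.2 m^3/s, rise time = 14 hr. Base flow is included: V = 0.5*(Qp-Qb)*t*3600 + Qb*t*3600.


V = 0.5*(114.2 - 43.6)*14*3600 + 43.6*14*3600 = 3.9766e+06 m^3


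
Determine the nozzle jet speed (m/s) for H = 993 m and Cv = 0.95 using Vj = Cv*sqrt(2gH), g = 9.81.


Vj = 0.95 * sqrt(2*9.81*993) = 132.6013 m/s


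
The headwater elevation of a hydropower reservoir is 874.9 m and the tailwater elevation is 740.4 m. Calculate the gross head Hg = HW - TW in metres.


Hg = 874.9 - 740.4 = 134.5000 m


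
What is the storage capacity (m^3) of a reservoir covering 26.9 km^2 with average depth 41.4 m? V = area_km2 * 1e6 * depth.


V = 26.9 * 1e6 * 41.4 = 1.1137e+09 m^3


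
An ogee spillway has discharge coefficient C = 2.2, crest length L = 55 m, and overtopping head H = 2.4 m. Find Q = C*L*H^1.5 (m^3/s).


Q = 2.2 * 55 * 2.4^1.5 = 449.8857 m^3/s


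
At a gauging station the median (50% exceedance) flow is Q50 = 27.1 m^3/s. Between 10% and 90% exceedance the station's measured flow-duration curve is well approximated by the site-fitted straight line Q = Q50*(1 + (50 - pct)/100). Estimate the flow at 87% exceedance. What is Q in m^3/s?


Q = 27.1 * (1 + (50 - 87)/100) = 17.0730 m^3/s
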